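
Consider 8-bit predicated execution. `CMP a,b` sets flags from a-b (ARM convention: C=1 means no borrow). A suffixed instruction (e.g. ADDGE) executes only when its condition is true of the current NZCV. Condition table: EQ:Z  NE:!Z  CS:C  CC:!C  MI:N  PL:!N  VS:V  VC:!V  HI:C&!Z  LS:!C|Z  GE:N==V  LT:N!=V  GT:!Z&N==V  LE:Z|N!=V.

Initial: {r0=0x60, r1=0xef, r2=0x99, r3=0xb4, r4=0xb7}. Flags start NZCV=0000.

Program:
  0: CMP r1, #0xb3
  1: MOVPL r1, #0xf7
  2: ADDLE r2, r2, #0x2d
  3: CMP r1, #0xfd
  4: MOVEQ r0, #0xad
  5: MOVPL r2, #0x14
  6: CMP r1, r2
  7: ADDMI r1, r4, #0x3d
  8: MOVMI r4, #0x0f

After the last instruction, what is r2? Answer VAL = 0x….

VAL = 0x99

0: ✓ CMP  NZCV=0010
1: ✓ MOVPL  r1←0xf7
2: · ADDLE
3: ✓ CMP  NZCV=1000
4: · MOVEQ
5: · MOVPL
6: ✓ CMP  NZCV=0010
7: · ADDMI
8: · MOVMI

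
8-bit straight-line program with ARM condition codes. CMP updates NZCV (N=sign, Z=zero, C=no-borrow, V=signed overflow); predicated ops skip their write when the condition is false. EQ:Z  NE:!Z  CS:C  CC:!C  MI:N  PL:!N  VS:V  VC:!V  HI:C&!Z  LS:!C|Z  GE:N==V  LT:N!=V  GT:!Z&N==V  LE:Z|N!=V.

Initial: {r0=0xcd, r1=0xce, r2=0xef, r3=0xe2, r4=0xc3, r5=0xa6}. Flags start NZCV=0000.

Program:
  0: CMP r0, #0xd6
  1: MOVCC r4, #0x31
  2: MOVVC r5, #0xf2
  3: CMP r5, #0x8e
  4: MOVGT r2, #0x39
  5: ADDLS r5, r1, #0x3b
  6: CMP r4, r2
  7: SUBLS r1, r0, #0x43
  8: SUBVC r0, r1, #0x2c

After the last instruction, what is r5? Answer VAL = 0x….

VAL = 0xf2

0: ✓ CMP  NZCV=1000
1: ✓ MOVCC  r4←0x31
2: ✓ MOVVC  r5←0xf2
3: ✓ CMP  NZCV=0010
4: ✓ MOVGT  r2←0x39
5: · ADDLS
6: ✓ CMP  NZCV=1000
7: ✓ SUBLS  r1←0x8a
8: ✓ SUBVC  r0←0x5e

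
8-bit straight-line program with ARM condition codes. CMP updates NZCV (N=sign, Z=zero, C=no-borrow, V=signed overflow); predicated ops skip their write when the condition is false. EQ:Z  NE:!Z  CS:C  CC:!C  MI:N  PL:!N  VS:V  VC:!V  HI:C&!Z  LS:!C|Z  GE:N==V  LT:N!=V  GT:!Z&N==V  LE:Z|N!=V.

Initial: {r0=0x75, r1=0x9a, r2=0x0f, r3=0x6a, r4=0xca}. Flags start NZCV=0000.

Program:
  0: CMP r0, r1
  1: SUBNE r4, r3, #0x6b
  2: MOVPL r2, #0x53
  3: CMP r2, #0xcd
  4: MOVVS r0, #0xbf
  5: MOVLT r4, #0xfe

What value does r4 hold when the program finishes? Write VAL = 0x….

0: ✓ CMP  NZCV=1001
1: ✓ SUBNE  r4←0xff
2: · MOVPL
3: ✓ CMP  NZCV=0000
4: · MOVVS
5: · MOVLT

VAL = 0xff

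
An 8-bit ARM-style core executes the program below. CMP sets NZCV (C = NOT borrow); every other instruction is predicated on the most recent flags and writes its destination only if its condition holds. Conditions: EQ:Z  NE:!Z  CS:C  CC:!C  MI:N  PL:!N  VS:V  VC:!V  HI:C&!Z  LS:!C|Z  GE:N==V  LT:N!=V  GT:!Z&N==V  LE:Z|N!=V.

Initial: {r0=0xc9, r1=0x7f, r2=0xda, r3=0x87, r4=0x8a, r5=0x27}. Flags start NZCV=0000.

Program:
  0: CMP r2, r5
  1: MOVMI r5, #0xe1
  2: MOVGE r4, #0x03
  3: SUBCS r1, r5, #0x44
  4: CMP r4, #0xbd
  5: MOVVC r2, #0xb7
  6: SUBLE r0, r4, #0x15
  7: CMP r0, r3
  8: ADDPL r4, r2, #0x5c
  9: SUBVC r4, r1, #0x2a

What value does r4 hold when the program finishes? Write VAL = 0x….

0: ✓ CMP  NZCV=1010
1: ✓ MOVMI  r5←0xe1
2: · MOVGE
3: ✓ SUBCS  r1←0x9d
4: ✓ CMP  NZCV=1000
5: ✓ MOVVC  r2←0xb7
6: ✓ SUBLE  r0←0x75
7: ✓ CMP  NZCV=1001
8: · ADDPL
9: · SUBVC

VAL = 0x8a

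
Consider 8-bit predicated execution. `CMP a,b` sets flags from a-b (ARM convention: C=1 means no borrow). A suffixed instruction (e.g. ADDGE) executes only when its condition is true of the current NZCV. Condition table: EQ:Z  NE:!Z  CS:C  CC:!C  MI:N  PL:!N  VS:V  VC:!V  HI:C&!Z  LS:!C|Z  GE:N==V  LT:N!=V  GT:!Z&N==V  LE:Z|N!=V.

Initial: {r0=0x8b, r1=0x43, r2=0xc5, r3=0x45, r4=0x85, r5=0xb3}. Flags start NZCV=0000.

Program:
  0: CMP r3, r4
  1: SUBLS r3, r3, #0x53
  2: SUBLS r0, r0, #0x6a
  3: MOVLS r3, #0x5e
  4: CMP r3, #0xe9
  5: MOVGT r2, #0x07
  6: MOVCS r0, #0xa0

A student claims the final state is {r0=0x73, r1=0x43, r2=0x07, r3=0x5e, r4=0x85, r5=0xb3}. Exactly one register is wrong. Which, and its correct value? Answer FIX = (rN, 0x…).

[0] flags=1001 → (cmp)
[1] flags=1001 LS?T → r3=0xf2
[2] flags=1001 LS?T → r0=0x21
[3] flags=1001 LS?T → r3=0x5e
[4] flags=0000 → (cmp)
[5] flags=0000 GT?T → r2=0x07
[6] flags=0000 CS?F → skip

FIX = (r0, 0x21)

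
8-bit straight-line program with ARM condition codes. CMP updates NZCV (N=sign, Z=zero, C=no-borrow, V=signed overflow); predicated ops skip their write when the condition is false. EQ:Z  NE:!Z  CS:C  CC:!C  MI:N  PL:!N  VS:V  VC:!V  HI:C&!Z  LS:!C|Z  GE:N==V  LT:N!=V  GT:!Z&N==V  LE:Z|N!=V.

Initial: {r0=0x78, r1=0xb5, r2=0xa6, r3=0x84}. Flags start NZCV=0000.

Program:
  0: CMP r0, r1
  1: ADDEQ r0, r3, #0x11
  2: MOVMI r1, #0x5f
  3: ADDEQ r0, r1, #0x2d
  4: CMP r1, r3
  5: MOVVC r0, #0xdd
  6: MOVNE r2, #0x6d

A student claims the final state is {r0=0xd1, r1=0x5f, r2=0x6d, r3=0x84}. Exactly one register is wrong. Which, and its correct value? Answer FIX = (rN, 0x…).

[0] flags=1001 → (cmp)
[1] flags=1001 EQ?F → skip
[2] flags=1001 MI?T → r1=0x5f
[3] flags=1001 EQ?F → skip
[4] flags=1001 → (cmp)
[5] flags=1001 VC?F → skip
[6] flags=1001 NE?T → r2=0x6d

FIX = (r0, 0x78)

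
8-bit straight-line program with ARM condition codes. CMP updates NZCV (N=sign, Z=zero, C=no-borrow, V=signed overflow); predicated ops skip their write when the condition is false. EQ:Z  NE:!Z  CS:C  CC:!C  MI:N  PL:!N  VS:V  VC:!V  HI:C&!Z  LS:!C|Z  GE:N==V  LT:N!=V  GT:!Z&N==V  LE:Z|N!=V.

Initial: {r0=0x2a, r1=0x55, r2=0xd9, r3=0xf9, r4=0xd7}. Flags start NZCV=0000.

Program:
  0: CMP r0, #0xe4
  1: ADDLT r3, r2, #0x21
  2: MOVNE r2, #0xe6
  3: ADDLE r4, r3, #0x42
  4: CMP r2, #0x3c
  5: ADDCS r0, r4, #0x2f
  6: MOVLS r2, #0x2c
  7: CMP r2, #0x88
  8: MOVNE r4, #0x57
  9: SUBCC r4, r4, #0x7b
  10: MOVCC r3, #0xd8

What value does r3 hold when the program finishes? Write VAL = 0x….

VAL = 0xf9

0: ✓ CMP  NZCV=0000
1: · ADDLT
2: ✓ MOVNE  r2←0xe6
3: · ADDLE
4: ✓ CMP  NZCV=1010
5: ✓ ADDCS  r0←0x06
6: · MOVLS
7: ✓ CMP  NZCV=0010
8: ✓ MOVNE  r4←0x57
9: · SUBCC
10: · MOVCC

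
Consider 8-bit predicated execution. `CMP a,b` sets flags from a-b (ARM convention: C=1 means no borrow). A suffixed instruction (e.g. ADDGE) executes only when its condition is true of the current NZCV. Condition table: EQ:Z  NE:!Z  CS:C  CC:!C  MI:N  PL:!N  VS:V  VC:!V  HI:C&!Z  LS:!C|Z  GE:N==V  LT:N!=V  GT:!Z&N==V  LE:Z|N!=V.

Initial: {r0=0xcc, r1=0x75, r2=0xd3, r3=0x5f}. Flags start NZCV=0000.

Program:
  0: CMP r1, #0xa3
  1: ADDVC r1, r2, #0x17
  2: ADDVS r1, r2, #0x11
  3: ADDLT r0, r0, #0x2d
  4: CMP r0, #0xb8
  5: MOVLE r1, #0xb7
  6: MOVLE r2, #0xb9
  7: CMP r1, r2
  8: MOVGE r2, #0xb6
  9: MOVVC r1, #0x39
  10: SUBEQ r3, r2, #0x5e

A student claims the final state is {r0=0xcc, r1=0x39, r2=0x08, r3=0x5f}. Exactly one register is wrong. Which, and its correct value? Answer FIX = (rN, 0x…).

FIX = (r2, 0xb6)

0: ✓ CMP  NZCV=1001
1: · ADDVC
2: ✓ ADDVS  r1←0xe4
3: · ADDLT
4: ✓ CMP  NZCV=0010
5: · MOVLE
6: · MOVLE
7: ✓ CMP  NZCV=0010
8: ✓ MOVGE  r2←0xb6
9: ✓ MOVVC  r1←0x39
10: · SUBEQ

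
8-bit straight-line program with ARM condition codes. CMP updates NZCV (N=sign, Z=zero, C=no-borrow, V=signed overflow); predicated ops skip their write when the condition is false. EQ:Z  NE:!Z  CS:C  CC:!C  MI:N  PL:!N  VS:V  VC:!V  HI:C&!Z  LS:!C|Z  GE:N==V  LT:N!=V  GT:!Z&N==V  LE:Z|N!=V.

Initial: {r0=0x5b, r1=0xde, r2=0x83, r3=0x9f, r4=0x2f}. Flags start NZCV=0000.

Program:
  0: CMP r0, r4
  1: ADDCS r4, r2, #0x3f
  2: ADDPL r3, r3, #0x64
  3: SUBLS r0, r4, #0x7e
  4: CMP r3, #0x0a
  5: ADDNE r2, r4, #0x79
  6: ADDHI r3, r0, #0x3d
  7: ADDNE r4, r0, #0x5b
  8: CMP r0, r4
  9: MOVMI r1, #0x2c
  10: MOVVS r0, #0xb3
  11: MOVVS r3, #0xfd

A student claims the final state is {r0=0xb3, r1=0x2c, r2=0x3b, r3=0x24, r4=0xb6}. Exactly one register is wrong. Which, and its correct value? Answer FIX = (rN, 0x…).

FIX = (r3, 0xfd)

0: ✓ CMP  NZCV=0010
1: ✓ ADDCS  r4←0xc2
2: ✓ ADDPL  r3←0x03
3: · SUBLS
4: ✓ CMP  NZCV=1000
5: ✓ ADDNE  r2←0x3b
6: · ADDHI
7: ✓ ADDNE  r4←0xb6
8: ✓ CMP  NZCV=1001
9: ✓ MOVMI  r1←0x2c
10: ✓ MOVVS  r0←0xb3
11: ✓ MOVVS  r3←0xfd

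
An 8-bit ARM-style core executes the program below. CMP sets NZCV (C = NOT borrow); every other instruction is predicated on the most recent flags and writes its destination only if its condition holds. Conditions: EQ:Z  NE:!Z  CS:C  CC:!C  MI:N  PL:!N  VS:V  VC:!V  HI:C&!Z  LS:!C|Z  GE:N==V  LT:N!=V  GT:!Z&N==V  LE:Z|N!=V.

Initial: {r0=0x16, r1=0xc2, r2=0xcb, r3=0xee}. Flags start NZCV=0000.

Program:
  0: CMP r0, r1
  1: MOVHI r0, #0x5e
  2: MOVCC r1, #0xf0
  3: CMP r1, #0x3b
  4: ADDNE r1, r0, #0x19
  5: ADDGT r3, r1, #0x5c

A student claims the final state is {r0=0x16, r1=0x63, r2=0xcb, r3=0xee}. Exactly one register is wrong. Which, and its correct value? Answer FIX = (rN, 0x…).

FIX = (r1, 0x2f)

[0] flags=0000 → (cmp)
[1] flags=0000 HI?F → skip
[2] flags=0000 CC?T → r1=0xf0
[3] flags=1010 → (cmp)
[4] flags=1010 NE?T → r1=0x2f
[5] flags=1010 GT?F → skip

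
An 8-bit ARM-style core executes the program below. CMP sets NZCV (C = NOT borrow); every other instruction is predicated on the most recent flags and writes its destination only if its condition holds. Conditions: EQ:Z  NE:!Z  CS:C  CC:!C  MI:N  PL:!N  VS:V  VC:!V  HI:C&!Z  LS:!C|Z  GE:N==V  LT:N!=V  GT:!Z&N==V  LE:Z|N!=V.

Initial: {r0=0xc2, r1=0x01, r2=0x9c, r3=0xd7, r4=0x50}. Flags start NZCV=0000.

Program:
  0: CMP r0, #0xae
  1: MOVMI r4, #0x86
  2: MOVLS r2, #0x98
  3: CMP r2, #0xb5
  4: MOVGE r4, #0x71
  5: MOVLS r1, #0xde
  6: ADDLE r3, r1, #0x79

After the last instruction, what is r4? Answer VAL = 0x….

[0] flags=0010 → (cmp)
[1] flags=0010 MI?F → skip
[2] flags=0010 LS?F → skip
[3] flags=1000 → (cmp)
[4] flags=1000 GE?F → skip
[5] flags=1000 LS?T → r1=0xde
[6] flags=1000 LE?T → r3=0x57

VAL = 0x50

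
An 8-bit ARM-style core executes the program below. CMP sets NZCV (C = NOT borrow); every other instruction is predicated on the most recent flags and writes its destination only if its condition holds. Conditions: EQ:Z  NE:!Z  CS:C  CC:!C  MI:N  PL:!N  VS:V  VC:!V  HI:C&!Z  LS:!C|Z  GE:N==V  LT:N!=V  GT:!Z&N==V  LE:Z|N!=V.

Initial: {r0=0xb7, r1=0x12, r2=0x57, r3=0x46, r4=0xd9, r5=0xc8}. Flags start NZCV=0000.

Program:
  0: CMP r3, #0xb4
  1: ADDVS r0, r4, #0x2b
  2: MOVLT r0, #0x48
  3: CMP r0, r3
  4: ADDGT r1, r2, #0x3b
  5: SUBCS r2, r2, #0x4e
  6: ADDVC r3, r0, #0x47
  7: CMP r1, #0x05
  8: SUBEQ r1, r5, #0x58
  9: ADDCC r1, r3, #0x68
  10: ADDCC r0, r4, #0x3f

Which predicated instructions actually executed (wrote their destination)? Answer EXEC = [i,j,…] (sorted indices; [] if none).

[0] flags=1001 → (cmp)
[1] flags=1001 VS?T → r0=0x04
[2] flags=1001 LT?F → skip
[3] flags=1000 → (cmp)
[4] flags=1000 GT?F → skip
[5] flags=1000 CS?F → skip
[6] flags=1000 VC?T → r3=0x4b
[7] flags=0010 → (cmp)
[8] flags=0010 EQ?F → skip
[9] flags=0010 CC?F → skip
[10] flags=0010 CC?F → skip

EXEC = [1,6]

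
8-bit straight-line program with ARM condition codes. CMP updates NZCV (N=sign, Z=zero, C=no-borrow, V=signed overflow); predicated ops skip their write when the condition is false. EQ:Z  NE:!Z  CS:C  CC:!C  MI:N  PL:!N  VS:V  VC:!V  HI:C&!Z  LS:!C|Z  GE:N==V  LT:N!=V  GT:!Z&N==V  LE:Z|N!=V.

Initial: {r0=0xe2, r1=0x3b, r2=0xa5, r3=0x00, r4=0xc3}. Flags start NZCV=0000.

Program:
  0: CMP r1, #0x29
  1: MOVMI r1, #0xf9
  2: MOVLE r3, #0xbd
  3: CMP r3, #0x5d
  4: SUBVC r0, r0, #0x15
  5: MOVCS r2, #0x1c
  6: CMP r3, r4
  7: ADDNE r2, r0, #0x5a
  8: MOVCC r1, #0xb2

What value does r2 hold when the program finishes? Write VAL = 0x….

0: ✓ CMP  NZCV=0010
1: · MOVMI
2: · MOVLE
3: ✓ CMP  NZCV=1000
4: ✓ SUBVC  r0←0xcd
5: · MOVCS
6: ✓ CMP  NZCV=0000
7: ✓ ADDNE  r2←0x27
8: ✓ MOVCC  r1←0xb2

VAL = 0x27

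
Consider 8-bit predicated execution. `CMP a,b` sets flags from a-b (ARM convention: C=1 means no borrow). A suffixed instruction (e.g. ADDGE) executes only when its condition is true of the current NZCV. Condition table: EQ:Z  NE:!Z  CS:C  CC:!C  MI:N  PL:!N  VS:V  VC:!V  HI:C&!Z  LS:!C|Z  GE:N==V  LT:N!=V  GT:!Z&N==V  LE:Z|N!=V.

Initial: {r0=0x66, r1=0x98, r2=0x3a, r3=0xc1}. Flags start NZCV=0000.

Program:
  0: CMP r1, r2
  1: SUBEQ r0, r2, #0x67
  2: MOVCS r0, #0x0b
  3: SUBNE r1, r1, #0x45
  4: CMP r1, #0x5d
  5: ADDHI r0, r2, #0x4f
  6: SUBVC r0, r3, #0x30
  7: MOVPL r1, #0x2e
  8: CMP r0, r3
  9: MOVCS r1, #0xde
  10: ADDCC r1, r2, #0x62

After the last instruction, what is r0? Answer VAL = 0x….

VAL = 0x91

0: ✓ CMP  NZCV=0011
1: · SUBEQ
2: ✓ MOVCS  r0←0x0b
3: ✓ SUBNE  r1←0x53
4: ✓ CMP  NZCV=1000
5: · ADDHI
6: ✓ SUBVC  r0←0x91
7: · MOVPL
8: ✓ CMP  NZCV=1000
9: · MOVCS
10: ✓ ADDCC  r1←0x9c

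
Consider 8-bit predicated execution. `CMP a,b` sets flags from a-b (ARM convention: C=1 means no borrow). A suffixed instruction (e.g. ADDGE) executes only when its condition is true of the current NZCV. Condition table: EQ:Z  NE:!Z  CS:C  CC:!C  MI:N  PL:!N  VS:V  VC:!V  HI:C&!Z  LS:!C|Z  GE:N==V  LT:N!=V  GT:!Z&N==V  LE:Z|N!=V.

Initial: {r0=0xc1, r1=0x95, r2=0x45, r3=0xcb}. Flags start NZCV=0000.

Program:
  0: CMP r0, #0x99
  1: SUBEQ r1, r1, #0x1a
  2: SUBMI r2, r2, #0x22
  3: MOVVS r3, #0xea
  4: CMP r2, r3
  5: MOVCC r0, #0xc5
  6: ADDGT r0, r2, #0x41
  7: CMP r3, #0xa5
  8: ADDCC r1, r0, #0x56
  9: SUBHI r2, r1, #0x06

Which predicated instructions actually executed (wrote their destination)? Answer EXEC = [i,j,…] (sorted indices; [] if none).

0: ✓ CMP  NZCV=0010
1: · SUBEQ
2: · SUBMI
3: · MOVVS
4: ✓ CMP  NZCV=0000
5: ✓ MOVCC  r0←0xc5
6: ✓ ADDGT  r0←0x86
7: ✓ CMP  NZCV=0010
8: · ADDCC
9: ✓ SUBHI  r2←0x8f

EXEC = [5,6,9]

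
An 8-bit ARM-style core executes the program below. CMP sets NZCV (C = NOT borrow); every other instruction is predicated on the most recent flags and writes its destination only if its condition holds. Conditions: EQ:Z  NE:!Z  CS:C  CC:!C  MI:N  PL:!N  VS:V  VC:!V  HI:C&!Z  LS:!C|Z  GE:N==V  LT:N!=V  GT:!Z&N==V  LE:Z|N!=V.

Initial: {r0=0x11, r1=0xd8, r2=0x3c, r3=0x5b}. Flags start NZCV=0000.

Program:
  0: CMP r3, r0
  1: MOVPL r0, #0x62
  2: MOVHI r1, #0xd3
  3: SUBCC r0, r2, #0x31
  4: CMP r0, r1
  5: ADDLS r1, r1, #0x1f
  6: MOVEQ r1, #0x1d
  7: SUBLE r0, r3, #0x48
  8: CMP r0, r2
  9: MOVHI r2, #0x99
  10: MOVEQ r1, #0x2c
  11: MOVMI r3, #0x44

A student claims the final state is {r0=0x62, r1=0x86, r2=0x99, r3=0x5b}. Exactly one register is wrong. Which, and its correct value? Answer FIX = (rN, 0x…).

[0] flags=0010 → (cmp)
[1] flags=0010 PL?T → r0=0x62
[2] flags=0010 HI?T → r1=0xd3
[3] flags=0010 CC?F → skip
[4] flags=1001 → (cmp)
[5] flags=1001 LS?T → r1=0xf2
[6] flags=1001 EQ?F → skip
[7] flags=1001 LE?F → skip
[8] flags=0010 → (cmp)
[9] flags=0010 HI?T → r2=0x99
[10] flags=0010 EQ?F → skip
[11] flags=0010 MI?F → skip

FIX = (r1, 0xf2)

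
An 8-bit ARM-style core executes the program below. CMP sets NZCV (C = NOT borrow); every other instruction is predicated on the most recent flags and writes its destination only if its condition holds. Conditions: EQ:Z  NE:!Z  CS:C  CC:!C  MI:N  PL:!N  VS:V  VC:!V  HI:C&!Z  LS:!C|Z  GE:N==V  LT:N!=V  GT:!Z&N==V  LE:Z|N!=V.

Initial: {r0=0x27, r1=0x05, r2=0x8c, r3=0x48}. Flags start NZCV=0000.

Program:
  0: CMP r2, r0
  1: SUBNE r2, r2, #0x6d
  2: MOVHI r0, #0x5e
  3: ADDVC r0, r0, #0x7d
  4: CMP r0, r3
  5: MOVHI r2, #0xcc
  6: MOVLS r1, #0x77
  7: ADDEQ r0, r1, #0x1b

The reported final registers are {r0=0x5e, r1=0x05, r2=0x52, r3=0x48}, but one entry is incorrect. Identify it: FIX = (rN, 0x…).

FIX = (r2, 0xcc)

[0] flags=0011 → (cmp)
[1] flags=0011 NE?T → r2=0x1f
[2] flags=0011 HI?T → r0=0x5e
[3] flags=0011 VC?F → skip
[4] flags=0010 → (cmp)
[5] flags=0010 HI?T → r2=0xcc
[6] flags=0010 LS?F → skip
[7] flags=0010 EQ?F → skip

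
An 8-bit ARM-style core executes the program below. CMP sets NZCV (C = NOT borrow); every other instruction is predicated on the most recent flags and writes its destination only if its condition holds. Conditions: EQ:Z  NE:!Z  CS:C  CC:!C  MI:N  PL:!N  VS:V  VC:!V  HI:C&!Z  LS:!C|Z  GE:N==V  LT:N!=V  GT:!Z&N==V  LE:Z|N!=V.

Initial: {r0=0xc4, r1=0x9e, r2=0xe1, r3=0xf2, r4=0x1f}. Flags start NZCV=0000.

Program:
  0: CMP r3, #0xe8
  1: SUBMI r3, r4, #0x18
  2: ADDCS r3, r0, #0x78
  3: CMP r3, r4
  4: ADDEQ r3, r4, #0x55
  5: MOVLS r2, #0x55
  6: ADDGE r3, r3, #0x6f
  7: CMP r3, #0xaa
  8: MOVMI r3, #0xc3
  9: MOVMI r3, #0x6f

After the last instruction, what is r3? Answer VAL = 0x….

[0] flags=0010 → (cmp)
[1] flags=0010 MI?F → skip
[2] flags=0010 CS?T → r3=0x3c
[3] flags=0010 → (cmp)
[4] flags=0010 EQ?F → skip
[5] flags=0010 LS?F → skip
[6] flags=0010 GE?T → r3=0xab
[7] flags=0010 → (cmp)
[8] flags=0010 MI?F → skip
[9] flags=0010 MI?F → skip

VAL = 0xab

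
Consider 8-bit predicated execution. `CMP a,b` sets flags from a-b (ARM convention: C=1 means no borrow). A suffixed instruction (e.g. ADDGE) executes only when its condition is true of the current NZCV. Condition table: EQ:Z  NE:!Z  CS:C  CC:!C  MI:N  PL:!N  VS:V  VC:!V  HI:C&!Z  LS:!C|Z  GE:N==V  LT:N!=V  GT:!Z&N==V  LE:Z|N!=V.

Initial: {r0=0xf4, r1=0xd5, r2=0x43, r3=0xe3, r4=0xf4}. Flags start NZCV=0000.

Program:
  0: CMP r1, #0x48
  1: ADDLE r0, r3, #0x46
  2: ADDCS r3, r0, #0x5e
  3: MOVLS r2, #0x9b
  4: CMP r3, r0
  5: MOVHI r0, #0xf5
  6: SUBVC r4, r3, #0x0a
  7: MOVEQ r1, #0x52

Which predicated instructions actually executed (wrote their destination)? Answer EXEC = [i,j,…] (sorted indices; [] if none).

[0] flags=1010 → (cmp)
[1] flags=1010 LE?T → r0=0x29
[2] flags=1010 CS?T → r3=0x87
[3] flags=1010 LS?F → skip
[4] flags=0011 → (cmp)
[5] flags=0011 HI?T → r0=0xf5
[6] flags=0011 VC?F → skip
[7] flags=0011 EQ?F → skip

EXEC = [1,2,5]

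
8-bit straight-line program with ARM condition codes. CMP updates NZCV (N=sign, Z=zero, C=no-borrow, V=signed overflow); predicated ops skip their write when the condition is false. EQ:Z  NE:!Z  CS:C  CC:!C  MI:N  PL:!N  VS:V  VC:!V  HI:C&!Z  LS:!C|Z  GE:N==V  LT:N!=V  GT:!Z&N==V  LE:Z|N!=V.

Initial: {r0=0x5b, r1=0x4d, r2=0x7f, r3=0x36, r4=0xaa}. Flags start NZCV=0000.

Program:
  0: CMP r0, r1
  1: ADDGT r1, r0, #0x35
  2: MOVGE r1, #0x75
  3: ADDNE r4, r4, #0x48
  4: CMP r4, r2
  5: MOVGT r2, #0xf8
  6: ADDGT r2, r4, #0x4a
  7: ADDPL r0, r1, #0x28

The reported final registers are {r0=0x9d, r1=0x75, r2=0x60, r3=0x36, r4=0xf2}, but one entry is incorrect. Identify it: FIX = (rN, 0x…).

FIX = (r2, 0x7f)

[0] flags=0010 → (cmp)
[1] flags=0010 GT?T → r1=0x90
[2] flags=0010 GE?T → r1=0x75
[3] flags=0010 NE?T → r4=0xf2
[4] flags=0011 → (cmp)
[5] flags=0011 GT?F → skip
[6] flags=0011 GT?F → skip
[7] flags=0011 PL?T → r0=0x9d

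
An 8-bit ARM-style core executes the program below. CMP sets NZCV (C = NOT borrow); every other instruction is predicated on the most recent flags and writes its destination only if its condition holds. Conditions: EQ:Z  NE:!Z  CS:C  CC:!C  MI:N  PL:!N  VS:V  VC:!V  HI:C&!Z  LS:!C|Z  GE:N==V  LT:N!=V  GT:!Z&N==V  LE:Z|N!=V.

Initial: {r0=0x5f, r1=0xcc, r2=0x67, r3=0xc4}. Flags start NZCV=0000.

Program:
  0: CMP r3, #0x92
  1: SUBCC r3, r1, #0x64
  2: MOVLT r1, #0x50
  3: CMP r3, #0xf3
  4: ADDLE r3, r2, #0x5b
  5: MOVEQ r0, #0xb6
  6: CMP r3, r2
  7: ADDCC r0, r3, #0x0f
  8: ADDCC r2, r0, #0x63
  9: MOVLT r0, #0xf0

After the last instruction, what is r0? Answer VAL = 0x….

[0] flags=0010 → (cmp)
[1] flags=0010 CC?F → skip
[2] flags=0010 LT?F → skip
[3] flags=1000 → (cmp)
[4] flags=1000 LE?T → r3=0xc2
[5] flags=1000 EQ?F → skip
[6] flags=0011 → (cmp)
[7] flags=0011 CC?F → skip
[8] flags=0011 CC?F → skip
[9] flags=0011 LT?T → r0=0xf0

VAL = 0xf0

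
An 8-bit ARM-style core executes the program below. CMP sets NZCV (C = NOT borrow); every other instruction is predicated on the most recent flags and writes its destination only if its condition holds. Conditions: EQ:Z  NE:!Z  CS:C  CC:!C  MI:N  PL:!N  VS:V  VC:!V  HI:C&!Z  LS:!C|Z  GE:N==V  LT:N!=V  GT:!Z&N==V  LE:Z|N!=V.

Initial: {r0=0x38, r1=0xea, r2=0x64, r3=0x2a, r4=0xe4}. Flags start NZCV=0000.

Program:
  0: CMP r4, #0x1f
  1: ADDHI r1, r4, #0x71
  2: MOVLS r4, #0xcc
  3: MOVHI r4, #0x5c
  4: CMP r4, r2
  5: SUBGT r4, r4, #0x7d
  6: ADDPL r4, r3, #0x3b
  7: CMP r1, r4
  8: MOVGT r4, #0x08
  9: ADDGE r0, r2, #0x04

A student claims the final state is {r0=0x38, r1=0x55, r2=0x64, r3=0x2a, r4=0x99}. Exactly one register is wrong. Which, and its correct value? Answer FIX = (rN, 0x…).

FIX = (r4, 0x5c)

[0] flags=1010 → (cmp)
[1] flags=1010 HI?T → r1=0x55
[2] flags=1010 LS?F → skip
[3] flags=1010 HI?T → r4=0x5c
[4] flags=1000 → (cmp)
[5] flags=1000 GT?F → skip
[6] flags=1000 PL?F → skip
[7] flags=1000 → (cmp)
[8] flags=1000 GT?F → skip
[9] flags=1000 GE?F → skip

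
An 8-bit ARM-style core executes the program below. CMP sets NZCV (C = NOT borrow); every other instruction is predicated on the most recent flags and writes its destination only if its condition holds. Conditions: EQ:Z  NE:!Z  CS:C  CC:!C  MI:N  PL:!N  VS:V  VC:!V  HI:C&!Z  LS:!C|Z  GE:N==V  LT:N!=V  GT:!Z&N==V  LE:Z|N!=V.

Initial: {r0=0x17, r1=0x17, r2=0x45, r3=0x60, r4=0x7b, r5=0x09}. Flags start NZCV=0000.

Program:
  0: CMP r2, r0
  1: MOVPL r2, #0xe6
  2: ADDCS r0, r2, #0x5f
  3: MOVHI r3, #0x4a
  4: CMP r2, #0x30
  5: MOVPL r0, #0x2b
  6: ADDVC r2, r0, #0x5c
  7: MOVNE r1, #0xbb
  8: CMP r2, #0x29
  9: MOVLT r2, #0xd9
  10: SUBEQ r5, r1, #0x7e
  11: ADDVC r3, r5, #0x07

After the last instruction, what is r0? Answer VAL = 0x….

VAL = 0x45

[0] flags=0010 → (cmp)
[1] flags=0010 PL?T → r2=0xe6
[2] flags=0010 CS?T → r0=0x45
[3] flags=0010 HI?T → r3=0x4a
[4] flags=1010 → (cmp)
[5] flags=1010 PL?F → skip
[6] flags=1010 VC?T → r2=0xa1
[7] flags=1010 NE?T → r1=0xbb
[8] flags=0011 → (cmp)
[9] flags=0011 LT?T → r2=0xd9
[10] flags=0011 EQ?F → skip
[11] flags=0011 VC?F → skip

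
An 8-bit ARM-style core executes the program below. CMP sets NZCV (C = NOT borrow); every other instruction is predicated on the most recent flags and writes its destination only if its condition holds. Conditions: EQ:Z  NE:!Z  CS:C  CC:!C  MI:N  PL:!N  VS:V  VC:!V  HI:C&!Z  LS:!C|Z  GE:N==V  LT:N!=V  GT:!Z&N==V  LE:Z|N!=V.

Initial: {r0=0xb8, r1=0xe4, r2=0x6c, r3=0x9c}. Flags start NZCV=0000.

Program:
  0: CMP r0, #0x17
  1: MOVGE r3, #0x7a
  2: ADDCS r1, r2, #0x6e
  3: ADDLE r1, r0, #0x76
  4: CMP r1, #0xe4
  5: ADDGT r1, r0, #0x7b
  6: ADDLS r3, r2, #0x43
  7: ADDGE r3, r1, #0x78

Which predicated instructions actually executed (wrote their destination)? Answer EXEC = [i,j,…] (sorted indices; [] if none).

0: ✓ CMP  NZCV=1010
1: · MOVGE
2: ✓ ADDCS  r1←0xda
3: ✓ ADDLE  r1←0x2e
4: ✓ CMP  NZCV=0000
5: ✓ ADDGT  r1←0x33
6: ✓ ADDLS  r3←0xaf
7: ✓ ADDGE  r3←0xab

EXEC = [2,3,5,6,7]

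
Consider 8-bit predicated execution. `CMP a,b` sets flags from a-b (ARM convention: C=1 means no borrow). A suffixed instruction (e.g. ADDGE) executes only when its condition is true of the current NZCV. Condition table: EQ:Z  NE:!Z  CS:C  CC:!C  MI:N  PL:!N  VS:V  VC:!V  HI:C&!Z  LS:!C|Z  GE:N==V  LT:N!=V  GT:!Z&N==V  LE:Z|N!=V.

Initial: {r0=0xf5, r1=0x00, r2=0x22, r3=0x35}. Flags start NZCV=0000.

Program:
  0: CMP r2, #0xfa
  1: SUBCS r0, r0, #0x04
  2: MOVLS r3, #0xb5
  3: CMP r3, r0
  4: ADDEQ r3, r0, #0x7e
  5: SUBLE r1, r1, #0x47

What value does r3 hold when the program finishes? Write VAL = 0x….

VAL = 0xb5

0: ✓ CMP  NZCV=0000
1: · SUBCS
2: ✓ MOVLS  r3←0xb5
3: ✓ CMP  NZCV=1000
4: · ADDEQ
5: ✓ SUBLE  r1←0xb9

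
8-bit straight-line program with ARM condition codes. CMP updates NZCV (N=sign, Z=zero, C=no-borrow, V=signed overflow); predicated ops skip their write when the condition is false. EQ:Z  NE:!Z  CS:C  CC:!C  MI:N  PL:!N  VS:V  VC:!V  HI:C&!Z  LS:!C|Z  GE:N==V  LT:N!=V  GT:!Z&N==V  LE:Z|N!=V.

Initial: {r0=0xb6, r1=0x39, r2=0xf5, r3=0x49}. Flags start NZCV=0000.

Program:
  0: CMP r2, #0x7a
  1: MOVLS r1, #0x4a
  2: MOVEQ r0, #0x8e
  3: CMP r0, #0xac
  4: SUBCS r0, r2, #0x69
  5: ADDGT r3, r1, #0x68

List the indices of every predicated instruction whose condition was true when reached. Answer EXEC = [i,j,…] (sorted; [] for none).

0: ✓ CMP  NZCV=0011
1: · MOVLS
2: · MOVEQ
3: ✓ CMP  NZCV=0010
4: ✓ SUBCS  r0←0x8c
5: ✓ ADDGT  r3←0xa1

EXEC = [4,5]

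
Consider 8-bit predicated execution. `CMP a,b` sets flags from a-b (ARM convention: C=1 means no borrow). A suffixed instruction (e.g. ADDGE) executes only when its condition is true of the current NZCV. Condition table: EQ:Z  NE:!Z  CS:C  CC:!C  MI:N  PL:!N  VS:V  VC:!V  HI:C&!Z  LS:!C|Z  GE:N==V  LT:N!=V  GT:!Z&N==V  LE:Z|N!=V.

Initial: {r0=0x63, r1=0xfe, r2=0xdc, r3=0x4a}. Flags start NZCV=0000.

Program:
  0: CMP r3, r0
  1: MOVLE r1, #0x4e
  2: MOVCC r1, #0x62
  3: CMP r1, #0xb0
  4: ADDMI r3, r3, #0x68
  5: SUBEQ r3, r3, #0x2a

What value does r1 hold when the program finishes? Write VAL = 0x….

VAL = 0x62

0: ✓ CMP  NZCV=1000
1: ✓ MOVLE  r1←0x4e
2: ✓ MOVCC  r1←0x62
3: ✓ CMP  NZCV=1001
4: ✓ ADDMI  r3←0xb2
5: · SUBEQ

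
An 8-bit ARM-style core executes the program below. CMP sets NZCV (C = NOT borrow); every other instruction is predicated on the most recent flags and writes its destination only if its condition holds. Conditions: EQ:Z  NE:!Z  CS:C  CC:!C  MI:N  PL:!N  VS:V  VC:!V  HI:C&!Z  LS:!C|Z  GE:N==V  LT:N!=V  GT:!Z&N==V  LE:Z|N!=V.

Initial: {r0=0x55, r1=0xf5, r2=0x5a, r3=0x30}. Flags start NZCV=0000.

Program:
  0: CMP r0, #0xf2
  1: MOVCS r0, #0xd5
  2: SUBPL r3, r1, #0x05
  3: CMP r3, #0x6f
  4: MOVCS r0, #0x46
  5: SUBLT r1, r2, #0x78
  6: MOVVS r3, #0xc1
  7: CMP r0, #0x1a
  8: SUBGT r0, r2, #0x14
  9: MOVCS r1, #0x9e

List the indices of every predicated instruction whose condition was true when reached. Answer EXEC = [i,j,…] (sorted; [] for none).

EXEC = [2,4,5,8,9]

[0] flags=0000 → (cmp)
[1] flags=0000 CS?F → skip
[2] flags=0000 PL?T → r3=0xf0
[3] flags=1010 → (cmp)
[4] flags=1010 CS?T → r0=0x46
[5] flags=1010 LT?T → r1=0xe2
[6] flags=1010 VS?F → skip
[7] flags=0010 → (cmp)
[8] flags=0010 GT?T → r0=0x46
[9] flags=0010 CS?T → r1=0x9e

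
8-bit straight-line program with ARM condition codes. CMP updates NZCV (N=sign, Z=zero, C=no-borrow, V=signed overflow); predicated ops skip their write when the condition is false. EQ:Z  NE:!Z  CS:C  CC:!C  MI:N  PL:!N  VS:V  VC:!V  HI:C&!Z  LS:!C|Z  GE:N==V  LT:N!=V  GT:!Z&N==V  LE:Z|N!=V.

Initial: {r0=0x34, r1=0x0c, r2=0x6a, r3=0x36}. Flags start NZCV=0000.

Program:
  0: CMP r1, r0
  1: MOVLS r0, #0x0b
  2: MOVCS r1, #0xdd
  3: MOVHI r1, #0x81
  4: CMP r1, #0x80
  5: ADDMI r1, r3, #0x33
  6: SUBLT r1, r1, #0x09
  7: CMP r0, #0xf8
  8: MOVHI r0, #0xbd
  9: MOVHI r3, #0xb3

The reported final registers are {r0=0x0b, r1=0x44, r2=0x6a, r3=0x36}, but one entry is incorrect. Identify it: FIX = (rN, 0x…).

0: ✓ CMP  NZCV=1000
1: ✓ MOVLS  r0←0x0b
2: · MOVCS
3: · MOVHI
4: ✓ CMP  NZCV=1001
5: ✓ ADDMI  r1←0x69
6: · SUBLT
7: ✓ CMP  NZCV=0000
8: · MOVHI
9: · MOVHI

FIX = (r1, 0x69)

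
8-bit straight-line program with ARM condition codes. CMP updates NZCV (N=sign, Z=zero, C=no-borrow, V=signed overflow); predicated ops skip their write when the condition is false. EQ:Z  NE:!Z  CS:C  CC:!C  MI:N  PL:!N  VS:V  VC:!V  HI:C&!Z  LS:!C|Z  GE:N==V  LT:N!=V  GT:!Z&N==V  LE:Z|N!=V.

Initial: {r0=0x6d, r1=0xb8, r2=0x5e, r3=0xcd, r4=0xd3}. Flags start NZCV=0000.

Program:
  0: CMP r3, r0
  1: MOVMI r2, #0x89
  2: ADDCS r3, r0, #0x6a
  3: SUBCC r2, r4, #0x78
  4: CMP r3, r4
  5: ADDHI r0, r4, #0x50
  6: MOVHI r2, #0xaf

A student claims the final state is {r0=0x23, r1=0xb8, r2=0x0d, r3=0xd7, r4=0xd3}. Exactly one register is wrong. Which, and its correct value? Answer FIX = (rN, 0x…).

0: ✓ CMP  NZCV=0011
1: · MOVMI
2: ✓ ADDCS  r3←0xd7
3: · SUBCC
4: ✓ CMP  NZCV=0010
5: ✓ ADDHI  r0←0x23
6: ✓ MOVHI  r2←0xaf

FIX = (r2, 0xaf)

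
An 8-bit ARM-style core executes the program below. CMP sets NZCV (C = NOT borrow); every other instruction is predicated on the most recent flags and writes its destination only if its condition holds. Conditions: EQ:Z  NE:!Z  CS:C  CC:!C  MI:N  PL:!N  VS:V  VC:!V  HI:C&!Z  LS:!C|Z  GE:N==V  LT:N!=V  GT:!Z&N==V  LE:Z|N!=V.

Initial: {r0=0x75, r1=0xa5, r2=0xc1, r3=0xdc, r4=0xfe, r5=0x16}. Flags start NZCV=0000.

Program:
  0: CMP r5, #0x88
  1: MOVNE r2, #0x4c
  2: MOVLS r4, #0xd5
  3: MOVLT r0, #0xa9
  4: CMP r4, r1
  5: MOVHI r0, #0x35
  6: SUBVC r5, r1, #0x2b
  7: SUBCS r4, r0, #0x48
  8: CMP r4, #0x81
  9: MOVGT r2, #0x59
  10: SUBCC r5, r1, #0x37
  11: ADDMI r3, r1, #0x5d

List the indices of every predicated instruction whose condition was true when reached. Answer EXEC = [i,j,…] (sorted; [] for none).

[0] flags=1001 → (cmp)
[1] flags=1001 NE?T → r2=0x4c
[2] flags=1001 LS?T → r4=0xd5
[3] flags=1001 LT?F → skip
[4] flags=0010 → (cmp)
[5] flags=0010 HI?T → r0=0x35
[6] flags=0010 VC?T → r5=0x7a
[7] flags=0010 CS?T → r4=0xed
[8] flags=0010 → (cmp)
[9] flags=0010 GT?T → r2=0x59
[10] flags=0010 CC?F → skip
[11] flags=0010 MI?F → skip

EXEC = [1,2,5,6,7,9]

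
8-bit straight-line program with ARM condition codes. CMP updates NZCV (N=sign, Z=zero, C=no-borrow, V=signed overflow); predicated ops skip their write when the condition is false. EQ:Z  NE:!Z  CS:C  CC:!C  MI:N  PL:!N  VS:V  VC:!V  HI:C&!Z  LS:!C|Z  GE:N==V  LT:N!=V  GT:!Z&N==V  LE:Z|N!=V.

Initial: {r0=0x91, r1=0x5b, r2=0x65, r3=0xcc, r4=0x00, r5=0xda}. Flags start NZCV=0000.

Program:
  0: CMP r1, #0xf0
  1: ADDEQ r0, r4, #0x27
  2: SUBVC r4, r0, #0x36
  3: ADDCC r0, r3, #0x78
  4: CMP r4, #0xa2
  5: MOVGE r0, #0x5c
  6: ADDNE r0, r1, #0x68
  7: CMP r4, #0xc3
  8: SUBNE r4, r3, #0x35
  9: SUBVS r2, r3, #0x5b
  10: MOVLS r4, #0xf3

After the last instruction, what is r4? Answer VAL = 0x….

0: ✓ CMP  NZCV=0000
1: · ADDEQ
2: ✓ SUBVC  r4←0x5b
3: ✓ ADDCC  r0←0x44
4: ✓ CMP  NZCV=1001
5: ✓ MOVGE  r0←0x5c
6: ✓ ADDNE  r0←0xc3
7: ✓ CMP  NZCV=1001
8: ✓ SUBNE  r4←0x97
9: ✓ SUBVS  r2←0x71
10: ✓ MOVLS  r4←0xf3

VAL = 0xf3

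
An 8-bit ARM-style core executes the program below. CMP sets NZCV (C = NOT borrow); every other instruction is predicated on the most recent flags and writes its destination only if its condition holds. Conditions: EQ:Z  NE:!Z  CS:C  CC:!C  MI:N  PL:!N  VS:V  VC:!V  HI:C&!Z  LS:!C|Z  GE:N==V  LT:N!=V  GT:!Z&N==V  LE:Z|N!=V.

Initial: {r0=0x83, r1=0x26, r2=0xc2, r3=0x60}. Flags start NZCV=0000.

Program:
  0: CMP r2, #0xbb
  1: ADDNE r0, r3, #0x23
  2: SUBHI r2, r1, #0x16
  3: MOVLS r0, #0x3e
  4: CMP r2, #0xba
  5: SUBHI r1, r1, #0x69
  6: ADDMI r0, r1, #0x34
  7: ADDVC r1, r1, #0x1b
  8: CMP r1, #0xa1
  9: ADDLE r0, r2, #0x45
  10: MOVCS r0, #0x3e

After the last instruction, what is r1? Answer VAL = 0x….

[0] flags=0010 → (cmp)
[1] flags=0010 NE?T → r0=0x83
[2] flags=0010 HI?T → r2=0x10
[3] flags=0010 LS?F → skip
[4] flags=0000 → (cmp)
[5] flags=0000 HI?F → skip
[6] flags=0000 MI?F → skip
[7] flags=0000 VC?T → r1=0x41
[8] flags=1001 → (cmp)
[9] flags=1001 LE?F → skip
[10] flags=1001 CS?F → skip

VAL = 0x41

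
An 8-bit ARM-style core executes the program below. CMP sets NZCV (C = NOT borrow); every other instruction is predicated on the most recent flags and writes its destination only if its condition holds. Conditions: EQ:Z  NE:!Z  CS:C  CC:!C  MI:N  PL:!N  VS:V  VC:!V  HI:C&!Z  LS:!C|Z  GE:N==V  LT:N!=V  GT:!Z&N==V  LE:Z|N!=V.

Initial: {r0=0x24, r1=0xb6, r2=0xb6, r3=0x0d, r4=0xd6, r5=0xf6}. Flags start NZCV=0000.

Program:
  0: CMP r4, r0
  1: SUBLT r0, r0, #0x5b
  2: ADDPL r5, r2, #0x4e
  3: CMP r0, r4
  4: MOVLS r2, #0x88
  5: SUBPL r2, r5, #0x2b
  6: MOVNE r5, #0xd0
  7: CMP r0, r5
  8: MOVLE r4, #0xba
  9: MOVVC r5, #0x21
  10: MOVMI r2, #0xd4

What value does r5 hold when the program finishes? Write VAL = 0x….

[0] flags=1010 → (cmp)
[1] flags=1010 LT?T → r0=0xc9
[2] flags=1010 PL?F → skip
[3] flags=1000 → (cmp)
[4] flags=1000 LS?T → r2=0x88
[5] flags=1000 PL?F → skip
[6] flags=1000 NE?T → r5=0xd0
[7] flags=1000 → (cmp)
[8] flags=1000 LE?T → r4=0xba
[9] flags=1000 VC?T → r5=0x21
[10] flags=1000 MI?T → r2=0xd4

VAL = 0x21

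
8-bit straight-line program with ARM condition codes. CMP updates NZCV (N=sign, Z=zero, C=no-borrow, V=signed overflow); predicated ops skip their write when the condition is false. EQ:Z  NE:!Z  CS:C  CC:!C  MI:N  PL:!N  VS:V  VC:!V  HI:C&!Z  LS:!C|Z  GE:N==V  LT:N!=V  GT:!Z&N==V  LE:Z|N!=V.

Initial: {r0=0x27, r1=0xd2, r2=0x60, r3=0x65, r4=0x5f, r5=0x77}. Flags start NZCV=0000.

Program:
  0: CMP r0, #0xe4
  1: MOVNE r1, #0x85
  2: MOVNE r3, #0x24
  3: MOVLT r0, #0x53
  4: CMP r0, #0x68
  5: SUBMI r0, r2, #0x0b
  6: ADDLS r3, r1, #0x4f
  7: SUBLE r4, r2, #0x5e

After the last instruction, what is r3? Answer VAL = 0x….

0: ✓ CMP  NZCV=0000
1: ✓ MOVNE  r1←0x85
2: ✓ MOVNE  r3←0x24
3: · MOVLT
4: ✓ CMP  NZCV=1000
5: ✓ SUBMI  r0←0x55
6: ✓ ADDLS  r3←0xd4
7: ✓ SUBLE  r4←0x02

VAL = 0xd4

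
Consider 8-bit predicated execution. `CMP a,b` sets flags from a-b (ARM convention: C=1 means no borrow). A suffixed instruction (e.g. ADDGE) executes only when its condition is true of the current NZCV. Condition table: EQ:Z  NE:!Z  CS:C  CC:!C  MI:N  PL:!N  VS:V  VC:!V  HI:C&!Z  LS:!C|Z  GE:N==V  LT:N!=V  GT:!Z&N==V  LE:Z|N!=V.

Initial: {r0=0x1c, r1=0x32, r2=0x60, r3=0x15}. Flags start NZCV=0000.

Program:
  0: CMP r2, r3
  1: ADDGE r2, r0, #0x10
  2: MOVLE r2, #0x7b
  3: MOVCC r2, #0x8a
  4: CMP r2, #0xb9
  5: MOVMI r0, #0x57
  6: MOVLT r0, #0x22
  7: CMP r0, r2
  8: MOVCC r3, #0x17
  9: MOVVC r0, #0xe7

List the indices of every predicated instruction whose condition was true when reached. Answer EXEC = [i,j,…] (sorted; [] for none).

EXEC = [1,8,9]

[0] flags=0010 → (cmp)
[1] flags=0010 GE?T → r2=0x2c
[2] flags=0010 LE?F → skip
[3] flags=0010 CC?F → skip
[4] flags=0000 → (cmp)
[5] flags=0000 MI?F → skip
[6] flags=0000 LT?F → skip
[7] flags=1000 → (cmp)
[8] flags=1000 CC?T → r3=0x17
[9] flags=1000 VC?T → r0=0xe7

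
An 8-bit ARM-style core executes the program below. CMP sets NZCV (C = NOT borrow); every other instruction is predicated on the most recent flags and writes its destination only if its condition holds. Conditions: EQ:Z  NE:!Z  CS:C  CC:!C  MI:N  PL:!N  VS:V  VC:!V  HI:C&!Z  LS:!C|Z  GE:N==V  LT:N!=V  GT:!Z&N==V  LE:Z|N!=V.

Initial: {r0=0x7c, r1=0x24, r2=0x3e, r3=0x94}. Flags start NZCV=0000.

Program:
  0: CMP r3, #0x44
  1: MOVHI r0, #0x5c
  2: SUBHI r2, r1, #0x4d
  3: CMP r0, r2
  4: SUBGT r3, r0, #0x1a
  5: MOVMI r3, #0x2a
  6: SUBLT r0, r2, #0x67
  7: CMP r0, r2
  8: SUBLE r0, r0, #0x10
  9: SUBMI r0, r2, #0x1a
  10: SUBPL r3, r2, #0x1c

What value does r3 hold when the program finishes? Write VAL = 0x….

VAL = 0x2a

[0] flags=0011 → (cmp)
[1] flags=0011 HI?T → r0=0x5c
[2] flags=0011 HI?T → r2=0xd7
[3] flags=1001 → (cmp)
[4] flags=1001 GT?T → r3=0x42
[5] flags=1001 MI?T → r3=0x2a
[6] flags=1001 LT?F → skip
[7] flags=1001 → (cmp)
[8] flags=1001 LE?F → skip
[9] flags=1001 MI?T → r0=0xbd
[10] flags=1001 PL?F → skip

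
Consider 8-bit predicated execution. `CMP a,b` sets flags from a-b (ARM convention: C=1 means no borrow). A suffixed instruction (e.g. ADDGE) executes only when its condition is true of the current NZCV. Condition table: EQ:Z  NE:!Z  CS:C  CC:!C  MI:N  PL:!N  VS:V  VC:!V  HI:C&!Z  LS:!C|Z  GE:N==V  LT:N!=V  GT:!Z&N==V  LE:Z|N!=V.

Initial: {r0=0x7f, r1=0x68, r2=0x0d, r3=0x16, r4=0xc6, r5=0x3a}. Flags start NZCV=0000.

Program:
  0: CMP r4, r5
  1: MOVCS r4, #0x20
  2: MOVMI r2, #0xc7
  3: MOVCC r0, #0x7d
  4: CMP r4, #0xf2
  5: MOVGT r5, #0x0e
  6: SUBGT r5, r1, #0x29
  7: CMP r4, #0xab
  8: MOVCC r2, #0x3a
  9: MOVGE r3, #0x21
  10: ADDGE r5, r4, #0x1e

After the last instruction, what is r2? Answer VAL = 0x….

VAL = 0x3a

0: ✓ CMP  NZCV=1010
1: ✓ MOVCS  r4←0x20
2: ✓ MOVMI  r2←0xc7
3: · MOVCC
4: ✓ CMP  NZCV=0000
5: ✓ MOVGT  r5←0x0e
6: ✓ SUBGT  r5←0x3f
7: ✓ CMP  NZCV=0000
8: ✓ MOVCC  r2←0x3a
9: ✓ MOVGE  r3←0x21
10: ✓ ADDGE  r5←0x3e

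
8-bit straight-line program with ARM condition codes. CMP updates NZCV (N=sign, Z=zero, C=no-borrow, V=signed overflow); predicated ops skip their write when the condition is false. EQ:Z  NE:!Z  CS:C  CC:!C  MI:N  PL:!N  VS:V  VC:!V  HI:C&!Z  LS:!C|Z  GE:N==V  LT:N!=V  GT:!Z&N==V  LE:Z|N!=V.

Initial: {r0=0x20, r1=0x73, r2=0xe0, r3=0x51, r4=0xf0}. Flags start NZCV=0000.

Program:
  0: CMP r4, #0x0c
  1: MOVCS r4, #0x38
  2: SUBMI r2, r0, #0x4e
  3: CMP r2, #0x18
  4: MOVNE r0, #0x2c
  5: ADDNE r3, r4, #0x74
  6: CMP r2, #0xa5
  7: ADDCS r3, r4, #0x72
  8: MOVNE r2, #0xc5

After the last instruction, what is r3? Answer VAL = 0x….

0: ✓ CMP  NZCV=1010
1: ✓ MOVCS  r4←0x38
2: ✓ SUBMI  r2←0xd2
3: ✓ CMP  NZCV=1010
4: ✓ MOVNE  r0←0x2c
5: ✓ ADDNE  r3←0xac
6: ✓ CMP  NZCV=0010
7: ✓ ADDCS  r3←0xaa
8: ✓ MOVNE  r2←0xc5

VAL = 0xaa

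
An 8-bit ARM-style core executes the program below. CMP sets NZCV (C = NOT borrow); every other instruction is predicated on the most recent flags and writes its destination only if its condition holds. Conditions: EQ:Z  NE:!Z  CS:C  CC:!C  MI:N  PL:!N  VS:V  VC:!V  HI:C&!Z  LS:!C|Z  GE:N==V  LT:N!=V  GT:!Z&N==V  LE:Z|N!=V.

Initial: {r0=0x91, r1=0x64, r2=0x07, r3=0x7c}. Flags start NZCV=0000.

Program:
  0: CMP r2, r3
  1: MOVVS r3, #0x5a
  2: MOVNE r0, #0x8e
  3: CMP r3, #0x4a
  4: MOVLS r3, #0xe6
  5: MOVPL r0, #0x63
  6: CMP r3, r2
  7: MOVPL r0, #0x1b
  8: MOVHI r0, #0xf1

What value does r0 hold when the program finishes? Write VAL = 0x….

VAL = 0xf1

[0] flags=1000 → (cmp)
[1] flags=1000 VS?F → skip
[2] flags=1000 NE?T → r0=0x8e
[3] flags=0010 → (cmp)
[4] flags=0010 LS?F → skip
[5] flags=0010 PL?T → r0=0x63
[6] flags=0010 → (cmp)
[7] flags=0010 PL?T → r0=0x1b
[8] flags=0010 HI?T → r0=0xf1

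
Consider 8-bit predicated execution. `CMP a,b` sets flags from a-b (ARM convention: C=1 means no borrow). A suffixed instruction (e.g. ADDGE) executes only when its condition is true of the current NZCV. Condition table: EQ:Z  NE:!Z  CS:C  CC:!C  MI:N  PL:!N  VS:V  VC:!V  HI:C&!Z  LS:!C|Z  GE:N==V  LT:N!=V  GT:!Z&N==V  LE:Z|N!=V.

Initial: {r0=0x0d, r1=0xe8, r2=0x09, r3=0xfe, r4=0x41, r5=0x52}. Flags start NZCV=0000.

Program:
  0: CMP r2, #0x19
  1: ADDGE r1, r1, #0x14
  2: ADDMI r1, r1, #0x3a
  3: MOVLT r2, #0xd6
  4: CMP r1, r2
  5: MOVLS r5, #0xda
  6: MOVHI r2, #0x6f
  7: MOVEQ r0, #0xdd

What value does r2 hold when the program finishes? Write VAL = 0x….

VAL = 0xd6

0: ✓ CMP  NZCV=1000
1: · ADDGE
2: ✓ ADDMI  r1←0x22
3: ✓ MOVLT  r2←0xd6
4: ✓ CMP  NZCV=0000
5: ✓ MOVLS  r5←0xda
6: · MOVHI
7: · MOVEQ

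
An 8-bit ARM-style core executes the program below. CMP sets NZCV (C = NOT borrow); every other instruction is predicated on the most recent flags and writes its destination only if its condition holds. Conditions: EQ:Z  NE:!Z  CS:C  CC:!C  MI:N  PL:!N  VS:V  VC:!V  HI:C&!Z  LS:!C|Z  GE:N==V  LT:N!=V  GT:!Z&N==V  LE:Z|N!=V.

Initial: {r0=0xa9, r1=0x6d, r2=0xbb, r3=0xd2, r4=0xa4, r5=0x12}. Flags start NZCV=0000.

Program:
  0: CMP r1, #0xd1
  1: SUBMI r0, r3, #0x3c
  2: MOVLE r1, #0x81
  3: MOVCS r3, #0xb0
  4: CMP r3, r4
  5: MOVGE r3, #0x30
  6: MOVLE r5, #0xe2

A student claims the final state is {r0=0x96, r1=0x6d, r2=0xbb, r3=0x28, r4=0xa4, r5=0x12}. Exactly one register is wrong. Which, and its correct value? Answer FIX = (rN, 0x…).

0: ✓ CMP  NZCV=1001
1: ✓ SUBMI  r0←0x96
2: · MOVLE
3: · MOVCS
4: ✓ CMP  NZCV=0010
5: ✓ MOVGE  r3←0x30
6: · MOVLE

FIX = (r3, 0x30)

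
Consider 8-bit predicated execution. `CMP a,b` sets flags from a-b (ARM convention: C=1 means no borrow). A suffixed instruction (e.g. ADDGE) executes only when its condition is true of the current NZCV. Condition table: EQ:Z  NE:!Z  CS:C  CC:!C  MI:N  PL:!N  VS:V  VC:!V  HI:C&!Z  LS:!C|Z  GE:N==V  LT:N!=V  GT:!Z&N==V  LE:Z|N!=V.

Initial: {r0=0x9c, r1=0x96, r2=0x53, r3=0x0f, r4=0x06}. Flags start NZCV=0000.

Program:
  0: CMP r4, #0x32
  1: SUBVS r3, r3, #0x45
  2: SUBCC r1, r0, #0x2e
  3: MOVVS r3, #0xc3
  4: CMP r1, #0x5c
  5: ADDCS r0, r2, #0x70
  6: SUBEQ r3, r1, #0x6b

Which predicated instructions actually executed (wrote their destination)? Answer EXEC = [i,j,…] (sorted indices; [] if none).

0: ✓ CMP  NZCV=1000
1: · SUBVS
2: ✓ SUBCC  r1←0x6e
3: · MOVVS
4: ✓ CMP  NZCV=0010
5: ✓ ADDCS  r0←0xc3
6: · SUBEQ

EXEC = [2,5]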